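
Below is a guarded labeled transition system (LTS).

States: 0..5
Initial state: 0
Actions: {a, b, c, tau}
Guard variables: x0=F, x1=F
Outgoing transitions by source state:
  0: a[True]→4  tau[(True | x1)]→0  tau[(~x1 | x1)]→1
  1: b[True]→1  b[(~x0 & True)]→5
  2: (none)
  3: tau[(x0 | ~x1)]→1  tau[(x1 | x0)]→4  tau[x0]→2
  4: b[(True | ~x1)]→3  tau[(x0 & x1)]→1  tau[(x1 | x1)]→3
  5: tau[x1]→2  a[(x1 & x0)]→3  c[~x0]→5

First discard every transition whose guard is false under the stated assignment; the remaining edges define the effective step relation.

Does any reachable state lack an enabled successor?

Answer: DEADLOCK-FREE

Trace:
R = {0,1,3,4,5}
  0: a→4  tau→0  tau→1  [3 exit(s)]
  1: b→1  b→5  [2 exit(s)]
  3: tau→1  [1 exit(s)]
  4: b→3  [1 exit(s)]
  5: c→5  [1 exit(s)]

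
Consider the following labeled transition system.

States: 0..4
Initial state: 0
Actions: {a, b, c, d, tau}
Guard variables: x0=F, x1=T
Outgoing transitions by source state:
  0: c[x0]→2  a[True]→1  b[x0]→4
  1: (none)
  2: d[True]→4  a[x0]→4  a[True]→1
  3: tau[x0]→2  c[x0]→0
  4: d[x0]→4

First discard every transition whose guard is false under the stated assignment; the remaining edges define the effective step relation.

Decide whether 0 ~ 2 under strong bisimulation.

Answer: NOT BISIMILAR

Working:
Compute ~ classes (split until stable):
  π0 = {{0,1,2,3,4}}
  π1 = {{0},{1,3,4},{2}}
Fixed point at round 2; 3 class(es).
0∈{0}, 2∈{2}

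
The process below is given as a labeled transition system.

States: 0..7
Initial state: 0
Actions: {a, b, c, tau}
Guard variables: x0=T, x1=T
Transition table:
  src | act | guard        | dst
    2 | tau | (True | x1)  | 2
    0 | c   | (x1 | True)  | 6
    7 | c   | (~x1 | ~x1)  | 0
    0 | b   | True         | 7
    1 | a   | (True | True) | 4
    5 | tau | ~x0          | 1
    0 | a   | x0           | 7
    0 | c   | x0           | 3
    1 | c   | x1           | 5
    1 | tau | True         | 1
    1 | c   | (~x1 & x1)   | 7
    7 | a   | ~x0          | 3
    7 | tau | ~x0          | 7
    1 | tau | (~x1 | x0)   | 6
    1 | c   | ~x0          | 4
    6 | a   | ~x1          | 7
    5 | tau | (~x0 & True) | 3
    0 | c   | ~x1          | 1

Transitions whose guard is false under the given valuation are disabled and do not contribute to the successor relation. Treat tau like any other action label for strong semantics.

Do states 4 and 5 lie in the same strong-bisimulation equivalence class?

Compute ~ classes (split until stable):
  round 0: {{0,1,2,3,4,5,6,7}}
  round 1: {{0},{1},{2},{3,4,5,6,7}}
4 equivalence class(es) (converged in 2)
class of 4: {3,4,5,6,7}; class of 5: {3,4,5,6,7}

Answer: BISIMILAR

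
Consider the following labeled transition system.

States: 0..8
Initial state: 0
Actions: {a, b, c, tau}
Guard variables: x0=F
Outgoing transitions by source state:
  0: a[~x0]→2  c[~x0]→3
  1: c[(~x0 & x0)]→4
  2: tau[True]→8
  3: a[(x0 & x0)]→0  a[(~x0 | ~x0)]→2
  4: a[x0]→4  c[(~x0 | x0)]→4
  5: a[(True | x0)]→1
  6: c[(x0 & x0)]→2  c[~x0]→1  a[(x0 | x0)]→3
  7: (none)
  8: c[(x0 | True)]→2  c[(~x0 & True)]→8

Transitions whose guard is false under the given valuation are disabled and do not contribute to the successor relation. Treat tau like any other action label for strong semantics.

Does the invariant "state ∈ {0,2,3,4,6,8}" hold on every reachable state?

Inv-set: {0,2,3,4,6,8}
Reach set: {0,2,3,8}
  0: ok
  2: ok
  3: ok
  8: ok

Answer: INVARIANT HOLDS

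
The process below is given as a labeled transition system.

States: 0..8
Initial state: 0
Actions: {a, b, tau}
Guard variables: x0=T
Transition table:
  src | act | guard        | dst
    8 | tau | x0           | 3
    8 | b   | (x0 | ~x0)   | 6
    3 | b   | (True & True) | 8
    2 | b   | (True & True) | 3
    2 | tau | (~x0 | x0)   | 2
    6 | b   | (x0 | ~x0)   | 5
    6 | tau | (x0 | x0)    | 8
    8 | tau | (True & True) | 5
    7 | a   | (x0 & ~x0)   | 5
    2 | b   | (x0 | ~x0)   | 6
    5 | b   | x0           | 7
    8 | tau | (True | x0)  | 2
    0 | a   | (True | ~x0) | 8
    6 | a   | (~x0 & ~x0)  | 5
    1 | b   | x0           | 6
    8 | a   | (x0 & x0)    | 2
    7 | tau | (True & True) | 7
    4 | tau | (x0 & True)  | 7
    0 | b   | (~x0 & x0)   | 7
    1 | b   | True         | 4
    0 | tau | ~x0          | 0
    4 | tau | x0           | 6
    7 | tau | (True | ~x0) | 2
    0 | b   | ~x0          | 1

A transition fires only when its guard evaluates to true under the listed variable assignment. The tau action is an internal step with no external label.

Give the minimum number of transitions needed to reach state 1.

Answer: UNREACHABLE

Analysis:
BFS to 1:
  depth 0: {0}
  depth 1: {8}
  depth 2: {2,3,5,6}
  depth 3: {7}
1 never appears.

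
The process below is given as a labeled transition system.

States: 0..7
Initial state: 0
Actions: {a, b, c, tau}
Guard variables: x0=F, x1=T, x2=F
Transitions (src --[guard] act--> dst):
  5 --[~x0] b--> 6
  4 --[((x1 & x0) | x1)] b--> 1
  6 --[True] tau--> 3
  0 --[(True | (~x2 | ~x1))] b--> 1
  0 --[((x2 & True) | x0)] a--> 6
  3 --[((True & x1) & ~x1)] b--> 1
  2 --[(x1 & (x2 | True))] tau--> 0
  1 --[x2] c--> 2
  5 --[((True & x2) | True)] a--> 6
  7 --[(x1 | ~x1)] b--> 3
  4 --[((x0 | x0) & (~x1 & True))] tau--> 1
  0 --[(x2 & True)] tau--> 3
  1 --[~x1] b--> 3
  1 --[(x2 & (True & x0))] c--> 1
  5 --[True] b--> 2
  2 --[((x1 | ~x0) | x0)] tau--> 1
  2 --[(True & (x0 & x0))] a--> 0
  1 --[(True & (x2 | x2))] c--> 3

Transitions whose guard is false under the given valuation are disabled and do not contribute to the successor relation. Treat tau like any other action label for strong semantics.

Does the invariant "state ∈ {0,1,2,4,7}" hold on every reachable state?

Answer: INVARIANT HOLDS

Trace:
Safe = {0,1,2,4,7}
Reach set: {0,1}
  0: ok
  1: ok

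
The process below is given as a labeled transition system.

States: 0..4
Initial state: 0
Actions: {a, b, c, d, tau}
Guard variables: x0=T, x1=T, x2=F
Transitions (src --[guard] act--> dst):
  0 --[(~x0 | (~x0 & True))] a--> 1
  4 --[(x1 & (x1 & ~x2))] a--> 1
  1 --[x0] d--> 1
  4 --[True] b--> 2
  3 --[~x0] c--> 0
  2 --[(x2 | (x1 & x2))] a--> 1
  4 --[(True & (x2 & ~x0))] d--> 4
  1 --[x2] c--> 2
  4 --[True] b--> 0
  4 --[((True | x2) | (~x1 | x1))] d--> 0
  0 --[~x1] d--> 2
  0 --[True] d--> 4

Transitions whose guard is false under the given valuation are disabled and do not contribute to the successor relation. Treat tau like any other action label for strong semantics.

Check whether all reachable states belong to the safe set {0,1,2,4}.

Answer: INVARIANT HOLDS

Trace:
Safe = {0,1,2,4}
R = {0,1,2,4}
  0: ✓
  1: ✓
  2: ✓
  4: ✓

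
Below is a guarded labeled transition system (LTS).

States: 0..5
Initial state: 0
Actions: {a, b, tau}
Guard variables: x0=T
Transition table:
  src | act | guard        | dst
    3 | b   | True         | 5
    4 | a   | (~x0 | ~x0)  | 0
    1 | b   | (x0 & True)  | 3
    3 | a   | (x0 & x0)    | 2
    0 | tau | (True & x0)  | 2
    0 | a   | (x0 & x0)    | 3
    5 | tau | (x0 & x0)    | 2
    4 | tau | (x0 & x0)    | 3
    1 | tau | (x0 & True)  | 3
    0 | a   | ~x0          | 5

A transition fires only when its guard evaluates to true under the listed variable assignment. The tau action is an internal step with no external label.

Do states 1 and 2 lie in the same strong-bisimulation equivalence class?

Refine partition for ~:
  P[0] = {{0,1,2,3,4,5}}
  P[1] = {{0},{1},{2},{3},{4,5}}
  P[2] = {{0},{1},{2},{3},{4},{5}}
6 equivalence class(es) (converged in 3)
[1]={1}  [2]={2}

Answer: NOT BISIMILAR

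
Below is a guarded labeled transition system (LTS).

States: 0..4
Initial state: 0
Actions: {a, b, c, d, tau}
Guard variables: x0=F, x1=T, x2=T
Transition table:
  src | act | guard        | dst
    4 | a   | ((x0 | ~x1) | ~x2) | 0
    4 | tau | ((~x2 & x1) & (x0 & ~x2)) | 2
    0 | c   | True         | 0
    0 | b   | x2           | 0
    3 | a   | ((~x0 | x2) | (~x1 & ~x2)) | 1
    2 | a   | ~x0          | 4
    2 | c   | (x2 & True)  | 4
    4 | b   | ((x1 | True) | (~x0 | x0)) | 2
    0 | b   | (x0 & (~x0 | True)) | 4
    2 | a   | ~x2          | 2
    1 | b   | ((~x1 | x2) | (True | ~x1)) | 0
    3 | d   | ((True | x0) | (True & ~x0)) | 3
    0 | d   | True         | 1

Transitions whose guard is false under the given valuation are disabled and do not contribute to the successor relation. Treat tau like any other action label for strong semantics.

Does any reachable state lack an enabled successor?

Answer: DEADLOCK-FREE

Working:
Reachable = {0,1}
  0: b→0  c→0  d→1  [deg 3]
  1: b→0  [deg 1]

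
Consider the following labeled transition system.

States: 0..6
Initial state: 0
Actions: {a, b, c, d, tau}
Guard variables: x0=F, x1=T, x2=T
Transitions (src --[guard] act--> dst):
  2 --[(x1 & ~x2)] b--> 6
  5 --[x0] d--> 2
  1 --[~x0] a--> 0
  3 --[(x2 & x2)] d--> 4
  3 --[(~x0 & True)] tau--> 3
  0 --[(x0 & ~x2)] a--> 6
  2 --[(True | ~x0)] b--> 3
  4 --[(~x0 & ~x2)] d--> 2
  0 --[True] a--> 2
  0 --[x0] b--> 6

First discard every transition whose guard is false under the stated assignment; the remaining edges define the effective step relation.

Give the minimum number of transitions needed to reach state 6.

Breadth-first toward 6:
  L0 = {0}
  L1 = {2}
  L2 = {3}
  L3 = {4}
6 never appears.

Answer: UNREACHABLE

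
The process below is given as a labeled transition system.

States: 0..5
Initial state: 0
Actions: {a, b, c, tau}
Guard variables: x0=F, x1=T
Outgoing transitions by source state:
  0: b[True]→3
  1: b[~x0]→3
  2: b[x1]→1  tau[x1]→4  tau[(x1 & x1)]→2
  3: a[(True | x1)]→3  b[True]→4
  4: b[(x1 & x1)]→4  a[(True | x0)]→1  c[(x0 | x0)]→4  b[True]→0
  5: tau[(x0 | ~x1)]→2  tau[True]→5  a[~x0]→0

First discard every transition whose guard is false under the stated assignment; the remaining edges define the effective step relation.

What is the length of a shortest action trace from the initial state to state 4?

Layered search for 4:
  Layer 0: {0}
  Layer 1: {3}
  Layer 2: {4}
depth(4)=2, e.g. b·b

Answer: 2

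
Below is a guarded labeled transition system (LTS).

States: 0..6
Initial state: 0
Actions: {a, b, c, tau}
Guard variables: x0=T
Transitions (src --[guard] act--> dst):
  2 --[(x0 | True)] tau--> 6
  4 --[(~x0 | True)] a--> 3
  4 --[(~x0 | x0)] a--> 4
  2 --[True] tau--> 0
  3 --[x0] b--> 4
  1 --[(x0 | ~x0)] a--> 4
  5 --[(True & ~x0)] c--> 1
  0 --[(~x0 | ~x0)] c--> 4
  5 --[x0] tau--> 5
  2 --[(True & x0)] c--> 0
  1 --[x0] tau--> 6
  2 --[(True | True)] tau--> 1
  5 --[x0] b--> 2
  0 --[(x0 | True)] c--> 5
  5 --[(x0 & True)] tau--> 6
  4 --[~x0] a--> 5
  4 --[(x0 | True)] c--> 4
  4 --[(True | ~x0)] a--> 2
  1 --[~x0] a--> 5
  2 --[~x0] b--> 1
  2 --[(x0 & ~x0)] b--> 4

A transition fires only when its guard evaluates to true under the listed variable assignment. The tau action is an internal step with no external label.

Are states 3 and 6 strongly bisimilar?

Answer: NOT BISIMILAR

Trace:
Refine partition for ~:
  P[0] = {{0,1,2,3,4,5,6}}
  P[1] = {{0},{1},{2},{3},{4},{5},{6}}
Fixed point at round 2; 7 class(es).
3∈{3}, 6∈{6}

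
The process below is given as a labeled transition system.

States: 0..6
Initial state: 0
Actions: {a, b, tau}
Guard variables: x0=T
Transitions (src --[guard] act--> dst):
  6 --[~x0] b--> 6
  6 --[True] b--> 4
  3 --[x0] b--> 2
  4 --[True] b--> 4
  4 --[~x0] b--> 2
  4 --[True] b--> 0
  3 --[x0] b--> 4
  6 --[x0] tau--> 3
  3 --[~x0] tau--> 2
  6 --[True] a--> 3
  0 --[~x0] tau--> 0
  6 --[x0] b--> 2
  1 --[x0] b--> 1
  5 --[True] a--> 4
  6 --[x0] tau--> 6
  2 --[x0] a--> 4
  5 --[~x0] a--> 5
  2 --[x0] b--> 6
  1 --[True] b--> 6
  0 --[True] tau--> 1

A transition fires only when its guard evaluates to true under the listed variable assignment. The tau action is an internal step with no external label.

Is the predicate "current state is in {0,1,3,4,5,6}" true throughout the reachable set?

Answer: INVARIANT VIOLATED at state 2

Working:
Allowed set {0,1,3,4,5,6}
Reach set: {0,1,2,3,4,6}
  0: ✓
  1: ✓
  2: VIOLATES
  3: ✓
  4: ✓
  6: ✓
counterexample path to 2: tau·b·b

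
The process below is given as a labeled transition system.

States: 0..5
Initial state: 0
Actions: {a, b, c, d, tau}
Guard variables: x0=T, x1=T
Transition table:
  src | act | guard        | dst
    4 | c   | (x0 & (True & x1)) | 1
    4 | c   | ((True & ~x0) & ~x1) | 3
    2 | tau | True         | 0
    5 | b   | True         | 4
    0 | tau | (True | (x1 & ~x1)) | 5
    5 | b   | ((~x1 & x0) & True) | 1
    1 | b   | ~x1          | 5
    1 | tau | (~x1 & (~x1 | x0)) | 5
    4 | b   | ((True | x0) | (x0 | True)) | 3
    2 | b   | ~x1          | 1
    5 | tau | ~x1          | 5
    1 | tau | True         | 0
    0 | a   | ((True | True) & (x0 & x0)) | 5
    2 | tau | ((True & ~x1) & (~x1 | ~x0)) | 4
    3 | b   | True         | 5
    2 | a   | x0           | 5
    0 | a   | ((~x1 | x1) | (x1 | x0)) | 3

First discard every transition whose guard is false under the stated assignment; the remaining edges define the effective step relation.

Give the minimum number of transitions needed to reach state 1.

Breadth-first toward 1:
  depth 0: {0}
  depth 1: {3,5}
  depth 2: {4}
  depth 3: {1}
depth(1)=3, e.g. a·b·c

Answer: 3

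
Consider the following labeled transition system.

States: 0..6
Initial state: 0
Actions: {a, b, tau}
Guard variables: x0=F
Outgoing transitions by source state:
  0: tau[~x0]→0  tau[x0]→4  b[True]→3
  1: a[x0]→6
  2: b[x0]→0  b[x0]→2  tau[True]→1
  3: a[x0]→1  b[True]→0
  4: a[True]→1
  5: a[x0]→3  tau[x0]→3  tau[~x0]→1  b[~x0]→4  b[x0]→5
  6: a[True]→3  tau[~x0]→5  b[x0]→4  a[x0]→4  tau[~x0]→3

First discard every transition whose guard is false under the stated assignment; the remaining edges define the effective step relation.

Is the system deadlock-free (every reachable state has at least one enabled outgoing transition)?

R = {0,3}
  0: b→3  tau→0  [2 exit(s)]
  3: b→0  [1 exit(s)]

Answer: DEADLOCK-FREE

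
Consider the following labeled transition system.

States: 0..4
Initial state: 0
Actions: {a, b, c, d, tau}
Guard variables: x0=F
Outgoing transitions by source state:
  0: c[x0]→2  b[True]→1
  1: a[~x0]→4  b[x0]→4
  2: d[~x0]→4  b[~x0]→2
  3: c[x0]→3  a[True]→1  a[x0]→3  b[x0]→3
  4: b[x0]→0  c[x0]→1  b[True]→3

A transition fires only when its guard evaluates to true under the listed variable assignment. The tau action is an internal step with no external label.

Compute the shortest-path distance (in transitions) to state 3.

Answer: 3

Analysis:
Breadth-first toward 3:
  L0 = {0}
  L1 = {1}
  L2 = {4}
  L3 = {3}
depth(3)=3, e.g. b·a·b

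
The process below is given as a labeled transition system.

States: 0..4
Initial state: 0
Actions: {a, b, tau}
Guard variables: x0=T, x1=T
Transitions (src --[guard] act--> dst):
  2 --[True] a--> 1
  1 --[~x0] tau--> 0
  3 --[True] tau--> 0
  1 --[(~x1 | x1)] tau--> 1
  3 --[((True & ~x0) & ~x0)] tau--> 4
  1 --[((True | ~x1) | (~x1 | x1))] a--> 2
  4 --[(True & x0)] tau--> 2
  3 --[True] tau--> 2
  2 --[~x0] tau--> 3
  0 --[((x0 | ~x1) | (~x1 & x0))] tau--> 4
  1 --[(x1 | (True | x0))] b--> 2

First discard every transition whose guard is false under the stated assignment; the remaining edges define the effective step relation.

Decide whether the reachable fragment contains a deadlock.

Answer: DEADLOCK-FREE

Analysis:
Reachable = {0,1,2,4}
  0: tau→4  [deg 1]
  1: a→2  b→2  tau→1  [deg 3]
  2: a→1  [deg 1]
  4: tau→2  [deg 1]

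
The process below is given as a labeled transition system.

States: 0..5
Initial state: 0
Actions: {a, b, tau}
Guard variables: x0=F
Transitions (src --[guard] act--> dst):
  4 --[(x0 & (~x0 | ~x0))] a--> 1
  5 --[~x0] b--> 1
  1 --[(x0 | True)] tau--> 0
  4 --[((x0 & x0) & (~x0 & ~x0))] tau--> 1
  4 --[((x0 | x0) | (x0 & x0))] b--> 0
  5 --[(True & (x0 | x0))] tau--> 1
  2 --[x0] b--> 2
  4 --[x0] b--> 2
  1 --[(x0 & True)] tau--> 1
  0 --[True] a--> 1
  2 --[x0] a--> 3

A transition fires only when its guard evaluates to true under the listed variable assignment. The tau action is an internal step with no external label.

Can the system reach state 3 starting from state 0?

3 transition(s) survive guard evaluation.
Layer 0: {0}
Layer 1: {1}  now seen {0,1}
R = {0,1}

Answer: UNREACHABLE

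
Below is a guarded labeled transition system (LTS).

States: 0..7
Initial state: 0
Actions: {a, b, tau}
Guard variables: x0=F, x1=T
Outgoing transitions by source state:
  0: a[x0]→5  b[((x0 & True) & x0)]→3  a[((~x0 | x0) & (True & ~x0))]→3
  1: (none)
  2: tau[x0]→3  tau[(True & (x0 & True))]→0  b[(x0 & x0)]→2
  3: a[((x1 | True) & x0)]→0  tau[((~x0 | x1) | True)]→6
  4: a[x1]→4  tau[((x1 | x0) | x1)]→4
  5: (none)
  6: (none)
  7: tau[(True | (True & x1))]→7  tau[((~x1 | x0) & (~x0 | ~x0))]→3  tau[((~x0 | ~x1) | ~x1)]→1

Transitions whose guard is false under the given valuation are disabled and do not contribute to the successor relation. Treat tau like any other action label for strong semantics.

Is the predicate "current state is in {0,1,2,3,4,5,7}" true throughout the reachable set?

Inv-set: {0,1,2,3,4,5,7}
Reachable = {0,3,6}
  0: ok
  3: ok
  6: outside
witness against invariant: a·tau → 6

Answer: INVARIANT VIOLATED at state 6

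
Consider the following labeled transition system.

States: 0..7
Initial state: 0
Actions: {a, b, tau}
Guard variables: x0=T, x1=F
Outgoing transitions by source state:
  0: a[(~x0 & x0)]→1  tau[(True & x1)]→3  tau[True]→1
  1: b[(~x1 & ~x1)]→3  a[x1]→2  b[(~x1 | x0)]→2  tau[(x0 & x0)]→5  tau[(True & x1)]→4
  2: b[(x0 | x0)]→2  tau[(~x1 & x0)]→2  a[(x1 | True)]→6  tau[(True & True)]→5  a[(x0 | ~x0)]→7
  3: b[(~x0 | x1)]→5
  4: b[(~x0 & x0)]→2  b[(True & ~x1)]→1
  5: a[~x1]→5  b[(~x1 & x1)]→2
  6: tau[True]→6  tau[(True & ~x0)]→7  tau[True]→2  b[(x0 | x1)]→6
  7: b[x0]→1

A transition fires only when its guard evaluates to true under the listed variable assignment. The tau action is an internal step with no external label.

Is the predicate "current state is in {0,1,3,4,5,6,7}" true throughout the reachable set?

Answer: INVARIANT VIOLATED at state 2

Trace:
Inv-set: {0,1,3,4,5,6,7}
Reach set: {0,1,2,3,5,6,7}
  0: ok
  1: ok
  2: VIOLATES
  3: ok
  5: ok
  6: ok
  7: ok
witness against invariant: tau·b → 2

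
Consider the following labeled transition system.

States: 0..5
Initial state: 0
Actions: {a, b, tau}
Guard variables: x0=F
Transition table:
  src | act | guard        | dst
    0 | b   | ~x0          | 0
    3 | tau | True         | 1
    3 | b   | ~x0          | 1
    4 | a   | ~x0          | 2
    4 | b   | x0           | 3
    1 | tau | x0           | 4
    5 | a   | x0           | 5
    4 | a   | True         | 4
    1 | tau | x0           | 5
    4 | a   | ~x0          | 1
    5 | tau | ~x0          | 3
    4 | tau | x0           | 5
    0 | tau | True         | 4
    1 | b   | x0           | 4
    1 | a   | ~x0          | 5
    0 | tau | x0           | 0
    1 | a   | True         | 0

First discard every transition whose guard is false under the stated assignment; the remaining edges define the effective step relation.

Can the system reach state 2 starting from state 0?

Answer: REACHABLE

Trace:
After dropping false guards: 10 live edges.
Layer 0: {0}
Layer 1: {4}  cumulative {0,4}
Layer 2: {1,2}  cumulative {0,1,2,4}
Layer 3: {5}  cumulative {0,1,2,4,5}
Layer 4: {3}  cumulative {0,1,2,3,4,5}
R = {0,1,2,3,4,5}
witness 2: tau·a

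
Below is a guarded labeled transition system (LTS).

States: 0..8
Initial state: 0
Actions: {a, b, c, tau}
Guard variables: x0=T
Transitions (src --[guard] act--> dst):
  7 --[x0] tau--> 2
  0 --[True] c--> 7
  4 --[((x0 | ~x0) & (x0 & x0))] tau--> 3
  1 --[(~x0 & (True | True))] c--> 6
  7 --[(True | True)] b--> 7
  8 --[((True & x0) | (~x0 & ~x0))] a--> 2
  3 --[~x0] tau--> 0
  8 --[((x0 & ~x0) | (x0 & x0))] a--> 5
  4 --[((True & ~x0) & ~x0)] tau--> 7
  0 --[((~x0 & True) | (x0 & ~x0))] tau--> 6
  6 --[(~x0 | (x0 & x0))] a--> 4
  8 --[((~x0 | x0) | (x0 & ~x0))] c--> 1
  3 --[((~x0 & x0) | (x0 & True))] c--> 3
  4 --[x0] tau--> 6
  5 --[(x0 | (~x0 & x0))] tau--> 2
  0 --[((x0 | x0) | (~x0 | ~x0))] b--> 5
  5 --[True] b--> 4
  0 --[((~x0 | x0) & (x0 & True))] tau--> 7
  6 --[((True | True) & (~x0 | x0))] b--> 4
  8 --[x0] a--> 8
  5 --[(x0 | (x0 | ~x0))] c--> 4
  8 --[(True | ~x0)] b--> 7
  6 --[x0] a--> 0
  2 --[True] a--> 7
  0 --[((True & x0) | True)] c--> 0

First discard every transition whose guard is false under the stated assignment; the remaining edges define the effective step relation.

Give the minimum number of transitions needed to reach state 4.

Breadth-first toward 4:
  L0 = {0}
  L1 = {5,7}
  L2 = {2,4}
first hit 4 at d=2 via b·b

Answer: 2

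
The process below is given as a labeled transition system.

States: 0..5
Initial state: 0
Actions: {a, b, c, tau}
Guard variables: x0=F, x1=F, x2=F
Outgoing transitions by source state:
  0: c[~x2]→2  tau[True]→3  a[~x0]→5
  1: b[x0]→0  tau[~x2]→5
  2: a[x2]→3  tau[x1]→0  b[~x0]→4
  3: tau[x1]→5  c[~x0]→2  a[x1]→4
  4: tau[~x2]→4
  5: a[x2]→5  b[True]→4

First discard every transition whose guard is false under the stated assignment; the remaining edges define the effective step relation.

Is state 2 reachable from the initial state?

After dropping false guards: 8 live edges.
Layer 0: {0}
Layer 1: {2,3,5}  cumulative {0,2,3,5}
Layer 2: {4}  cumulative {0,2,3,4,5}
Reachable = {0,2,3,4,5}
Path to 2: c

Answer: REACHABLE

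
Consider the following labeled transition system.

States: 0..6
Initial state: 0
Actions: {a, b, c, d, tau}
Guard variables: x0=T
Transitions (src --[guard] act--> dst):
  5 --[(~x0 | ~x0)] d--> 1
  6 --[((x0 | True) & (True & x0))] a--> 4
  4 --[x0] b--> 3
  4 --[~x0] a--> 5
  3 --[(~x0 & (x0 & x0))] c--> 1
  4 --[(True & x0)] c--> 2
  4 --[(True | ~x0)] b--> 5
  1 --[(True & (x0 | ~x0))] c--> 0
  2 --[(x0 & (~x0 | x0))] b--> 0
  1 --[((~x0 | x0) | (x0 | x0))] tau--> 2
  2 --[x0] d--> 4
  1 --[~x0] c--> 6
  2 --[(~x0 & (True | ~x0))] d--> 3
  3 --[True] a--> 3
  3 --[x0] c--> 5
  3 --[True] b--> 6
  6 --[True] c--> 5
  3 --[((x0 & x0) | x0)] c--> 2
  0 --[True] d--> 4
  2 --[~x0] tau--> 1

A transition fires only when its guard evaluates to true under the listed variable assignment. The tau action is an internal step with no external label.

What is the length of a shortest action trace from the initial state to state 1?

Layered search for 1:
  Layer 0: {0}
  Layer 1: {4}
  Layer 2: {2,3,5}
  Layer 3: {6}
1 never appears.

Answer: UNREACHABLE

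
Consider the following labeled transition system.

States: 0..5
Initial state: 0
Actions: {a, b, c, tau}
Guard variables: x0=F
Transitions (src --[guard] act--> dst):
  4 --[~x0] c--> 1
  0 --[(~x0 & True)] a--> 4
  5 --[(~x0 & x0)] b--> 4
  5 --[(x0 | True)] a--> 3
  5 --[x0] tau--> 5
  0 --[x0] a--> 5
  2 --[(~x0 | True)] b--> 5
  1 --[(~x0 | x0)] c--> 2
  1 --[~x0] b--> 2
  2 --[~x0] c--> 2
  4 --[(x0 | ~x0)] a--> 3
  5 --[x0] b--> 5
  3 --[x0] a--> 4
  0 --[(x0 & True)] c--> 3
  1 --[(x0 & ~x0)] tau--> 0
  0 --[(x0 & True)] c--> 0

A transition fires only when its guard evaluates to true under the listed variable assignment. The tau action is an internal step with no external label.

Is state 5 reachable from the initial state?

Answer: REACHABLE

Working:
After dropping false guards: 8 live edges.
L0 = {0}
L1 = {4}  total {0,4}
L2 = {1,3}  total {0,1,3,4}
L3 = {2}  total {0,1,2,3,4}
L4 = {5}  total {0,1,2,3,4,5}
Reach set: {0,1,2,3,4,5}
Path to 5: a·c·c·b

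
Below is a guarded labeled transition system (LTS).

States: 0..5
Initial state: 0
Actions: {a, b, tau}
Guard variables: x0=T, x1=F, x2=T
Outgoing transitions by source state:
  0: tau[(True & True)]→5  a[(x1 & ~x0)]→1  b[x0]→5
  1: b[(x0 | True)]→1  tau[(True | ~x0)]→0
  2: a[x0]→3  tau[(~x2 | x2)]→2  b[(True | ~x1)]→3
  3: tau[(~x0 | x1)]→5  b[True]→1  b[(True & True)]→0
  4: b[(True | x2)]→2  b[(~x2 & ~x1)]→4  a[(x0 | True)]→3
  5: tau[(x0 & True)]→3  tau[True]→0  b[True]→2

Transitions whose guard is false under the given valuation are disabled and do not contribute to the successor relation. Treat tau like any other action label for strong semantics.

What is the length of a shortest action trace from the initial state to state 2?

BFS to 2:
  depth 0: {0}
  depth 1: {5}
  depth 2: {2,3}
first hit 2 at d=2 via b·b

Answer: 2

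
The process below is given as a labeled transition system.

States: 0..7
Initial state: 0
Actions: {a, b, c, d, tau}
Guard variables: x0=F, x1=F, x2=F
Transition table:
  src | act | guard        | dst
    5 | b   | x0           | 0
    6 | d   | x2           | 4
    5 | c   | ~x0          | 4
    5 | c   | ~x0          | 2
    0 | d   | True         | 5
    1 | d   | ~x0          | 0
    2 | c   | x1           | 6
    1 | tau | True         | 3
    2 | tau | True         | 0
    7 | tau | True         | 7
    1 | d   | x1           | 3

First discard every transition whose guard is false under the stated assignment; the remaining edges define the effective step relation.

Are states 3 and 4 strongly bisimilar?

Bisimulation quotient by refinement:
  round 0: {{0,1,2,3,4,5,6,7}}
  round 1: {{0},{1},{2,7},{3,4,6},{5}}
  round 2: {{0},{1},{2},{3,4,6},{5},{7}}
Fixed point at round 3; 6 class(es).
[3]={3,4,6}  [4]={3,4,6}

Answer: BISIMILAR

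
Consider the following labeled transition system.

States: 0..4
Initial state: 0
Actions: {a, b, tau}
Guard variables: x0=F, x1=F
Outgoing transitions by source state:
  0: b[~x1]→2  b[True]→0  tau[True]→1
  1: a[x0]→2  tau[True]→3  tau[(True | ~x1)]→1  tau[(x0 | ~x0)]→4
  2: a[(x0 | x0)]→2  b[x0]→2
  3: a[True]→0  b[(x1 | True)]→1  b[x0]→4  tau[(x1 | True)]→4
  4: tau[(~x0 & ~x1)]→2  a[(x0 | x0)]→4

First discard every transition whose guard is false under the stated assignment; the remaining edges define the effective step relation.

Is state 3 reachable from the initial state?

Answer: REACHABLE

Working:
10 transition(s) survive guard evaluation.
depth 0: {0}
depth 1: {1,2}  now seen {0,1,2}
depth 2: {3,4}  now seen {0,1,2,3,4}
Reach set: {0,1,2,3,4}
Path to 3: tau·tau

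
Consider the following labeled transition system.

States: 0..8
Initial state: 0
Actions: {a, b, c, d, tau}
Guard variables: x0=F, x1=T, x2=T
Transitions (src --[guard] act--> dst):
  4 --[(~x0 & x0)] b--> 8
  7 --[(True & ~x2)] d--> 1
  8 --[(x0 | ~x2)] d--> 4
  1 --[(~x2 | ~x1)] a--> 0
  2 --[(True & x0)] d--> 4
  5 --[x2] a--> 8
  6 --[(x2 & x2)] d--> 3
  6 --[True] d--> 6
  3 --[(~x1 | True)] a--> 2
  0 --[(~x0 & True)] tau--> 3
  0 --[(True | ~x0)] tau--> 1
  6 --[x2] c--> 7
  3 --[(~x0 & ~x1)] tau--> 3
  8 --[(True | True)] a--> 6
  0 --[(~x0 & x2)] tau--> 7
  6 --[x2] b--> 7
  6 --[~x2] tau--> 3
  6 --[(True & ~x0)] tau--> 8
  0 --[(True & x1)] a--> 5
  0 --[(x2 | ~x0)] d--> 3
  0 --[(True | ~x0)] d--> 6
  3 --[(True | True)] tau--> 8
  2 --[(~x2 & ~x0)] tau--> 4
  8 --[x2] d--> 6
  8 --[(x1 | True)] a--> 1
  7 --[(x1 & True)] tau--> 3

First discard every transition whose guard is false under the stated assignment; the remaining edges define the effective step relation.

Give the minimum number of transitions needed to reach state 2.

Breadth-first toward 2:
  L0 = {0}
  L1 = {1,3,5,6,7}
  L2 = {2,8}
2 enters at depth 2; path d·a

Answer: 2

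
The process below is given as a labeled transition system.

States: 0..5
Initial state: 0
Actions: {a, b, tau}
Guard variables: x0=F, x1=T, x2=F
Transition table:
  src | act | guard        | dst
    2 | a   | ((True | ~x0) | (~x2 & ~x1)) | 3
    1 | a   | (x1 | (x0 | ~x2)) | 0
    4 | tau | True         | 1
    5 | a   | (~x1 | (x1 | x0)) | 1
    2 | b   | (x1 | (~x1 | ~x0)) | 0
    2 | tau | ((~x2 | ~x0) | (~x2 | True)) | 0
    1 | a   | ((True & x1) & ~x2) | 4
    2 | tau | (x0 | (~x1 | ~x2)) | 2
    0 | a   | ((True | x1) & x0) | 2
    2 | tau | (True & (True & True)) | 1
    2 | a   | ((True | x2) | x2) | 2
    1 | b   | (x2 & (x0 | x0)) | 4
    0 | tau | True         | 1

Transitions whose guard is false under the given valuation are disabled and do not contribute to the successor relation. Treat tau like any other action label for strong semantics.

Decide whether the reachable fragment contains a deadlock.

Reach set: {0,1,4}
  0: tau→1  [1 out]
  1: a→0  a→4  [2 out]
  4: tau→1  [1 out]

Answer: DEADLOCK-FREE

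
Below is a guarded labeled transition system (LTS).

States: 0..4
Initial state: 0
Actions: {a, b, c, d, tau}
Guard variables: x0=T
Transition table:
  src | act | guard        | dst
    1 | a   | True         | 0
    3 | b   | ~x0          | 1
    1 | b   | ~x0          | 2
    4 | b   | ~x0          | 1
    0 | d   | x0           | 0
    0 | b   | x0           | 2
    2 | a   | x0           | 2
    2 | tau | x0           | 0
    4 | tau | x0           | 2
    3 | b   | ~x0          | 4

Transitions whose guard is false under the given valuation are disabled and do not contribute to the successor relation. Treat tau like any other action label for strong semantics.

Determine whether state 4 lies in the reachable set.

Answer: UNREACHABLE

Trace:
After dropping false guards: 6 live edges.
depth 0: {0}
depth 1: {2}  now seen {0,2}
R = {0,2}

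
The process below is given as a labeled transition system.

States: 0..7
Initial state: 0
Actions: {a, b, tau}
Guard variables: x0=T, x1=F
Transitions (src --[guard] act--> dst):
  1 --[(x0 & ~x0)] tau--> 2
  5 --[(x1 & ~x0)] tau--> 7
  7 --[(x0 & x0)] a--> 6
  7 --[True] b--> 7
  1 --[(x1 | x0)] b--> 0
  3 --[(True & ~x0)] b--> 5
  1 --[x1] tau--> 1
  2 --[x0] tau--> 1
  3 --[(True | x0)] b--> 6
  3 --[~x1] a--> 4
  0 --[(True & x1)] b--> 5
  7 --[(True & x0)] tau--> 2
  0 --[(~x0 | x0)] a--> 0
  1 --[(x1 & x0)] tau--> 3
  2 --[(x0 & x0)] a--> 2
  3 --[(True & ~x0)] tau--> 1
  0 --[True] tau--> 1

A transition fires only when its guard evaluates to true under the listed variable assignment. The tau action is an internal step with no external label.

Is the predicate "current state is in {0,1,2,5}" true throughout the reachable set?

Answer: INVARIANT HOLDS

Working:
Inv-set: {0,1,2,5}
Reachable = {0,1}
  0: ✓
  1: ✓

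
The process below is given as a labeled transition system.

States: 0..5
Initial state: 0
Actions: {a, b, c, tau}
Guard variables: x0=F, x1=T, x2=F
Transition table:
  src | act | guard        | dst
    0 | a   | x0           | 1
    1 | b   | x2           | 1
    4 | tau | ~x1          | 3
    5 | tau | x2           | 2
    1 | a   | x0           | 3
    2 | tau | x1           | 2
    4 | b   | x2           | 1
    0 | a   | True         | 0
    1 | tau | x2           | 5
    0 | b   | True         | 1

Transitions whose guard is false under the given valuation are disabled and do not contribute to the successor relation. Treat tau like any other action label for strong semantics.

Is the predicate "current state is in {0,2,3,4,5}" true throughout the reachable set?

Answer: INVARIANT VIOLATED at state 1

Trace:
Safe = {0,2,3,4,5}
Reach set: {0,1}
  0: ok
  1: outside
reach 1 via b — violates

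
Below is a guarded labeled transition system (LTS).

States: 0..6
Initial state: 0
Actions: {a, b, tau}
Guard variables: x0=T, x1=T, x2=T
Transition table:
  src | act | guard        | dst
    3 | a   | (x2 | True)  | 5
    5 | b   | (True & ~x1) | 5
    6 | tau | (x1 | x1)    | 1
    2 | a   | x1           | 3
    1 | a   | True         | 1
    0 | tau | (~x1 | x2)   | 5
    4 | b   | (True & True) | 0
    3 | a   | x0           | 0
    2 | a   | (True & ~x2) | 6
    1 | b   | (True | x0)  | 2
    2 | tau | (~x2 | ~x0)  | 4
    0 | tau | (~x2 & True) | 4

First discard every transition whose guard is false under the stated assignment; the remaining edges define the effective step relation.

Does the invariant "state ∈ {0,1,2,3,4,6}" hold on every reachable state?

Allowed set {0,1,2,3,4,6}
Reachable = {0,5}
  0: ✓
  5: VIOLATES
reach 5 via tau — violates

Answer: INVARIANT VIOLATED at state 5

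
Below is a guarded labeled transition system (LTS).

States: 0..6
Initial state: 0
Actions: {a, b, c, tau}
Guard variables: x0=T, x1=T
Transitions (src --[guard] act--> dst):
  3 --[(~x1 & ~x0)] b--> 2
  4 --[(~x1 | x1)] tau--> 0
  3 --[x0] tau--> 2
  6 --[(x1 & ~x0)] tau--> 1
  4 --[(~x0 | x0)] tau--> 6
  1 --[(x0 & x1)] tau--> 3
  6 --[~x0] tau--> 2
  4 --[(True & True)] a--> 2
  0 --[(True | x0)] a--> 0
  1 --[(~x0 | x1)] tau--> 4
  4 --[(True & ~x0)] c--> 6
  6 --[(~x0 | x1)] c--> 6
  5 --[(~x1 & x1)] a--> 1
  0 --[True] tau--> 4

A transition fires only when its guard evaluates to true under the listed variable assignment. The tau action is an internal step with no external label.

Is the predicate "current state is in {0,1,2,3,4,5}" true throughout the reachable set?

Answer: INVARIANT VIOLATED at state 6

Trace:
Safe = {0,1,2,3,4,5}
Reach set: {0,2,4,6}
  0: ok
  2: ok
  4: ok
  6: outside
reach 6 via tau·tau — violates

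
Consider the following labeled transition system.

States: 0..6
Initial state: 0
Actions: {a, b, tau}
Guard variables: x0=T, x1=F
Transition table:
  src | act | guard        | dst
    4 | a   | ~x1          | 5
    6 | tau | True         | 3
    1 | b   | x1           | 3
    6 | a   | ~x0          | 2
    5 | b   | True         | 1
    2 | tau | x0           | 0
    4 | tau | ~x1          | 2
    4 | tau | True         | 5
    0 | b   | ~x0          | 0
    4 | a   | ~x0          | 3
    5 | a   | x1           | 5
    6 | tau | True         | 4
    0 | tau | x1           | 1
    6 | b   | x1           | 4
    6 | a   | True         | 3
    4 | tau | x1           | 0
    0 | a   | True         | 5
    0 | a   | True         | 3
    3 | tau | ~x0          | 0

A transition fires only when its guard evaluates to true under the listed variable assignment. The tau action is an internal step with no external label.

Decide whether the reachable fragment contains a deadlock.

Reachable = {0,1,3,5}
  0: a→3  a→5  [2 out]
  1: ∅  [STUCK]
  3: ∅  [STUCK]
  5: b→1  [1 out]
trace reaching 1: a·b

Answer: DEADLOCK at state 1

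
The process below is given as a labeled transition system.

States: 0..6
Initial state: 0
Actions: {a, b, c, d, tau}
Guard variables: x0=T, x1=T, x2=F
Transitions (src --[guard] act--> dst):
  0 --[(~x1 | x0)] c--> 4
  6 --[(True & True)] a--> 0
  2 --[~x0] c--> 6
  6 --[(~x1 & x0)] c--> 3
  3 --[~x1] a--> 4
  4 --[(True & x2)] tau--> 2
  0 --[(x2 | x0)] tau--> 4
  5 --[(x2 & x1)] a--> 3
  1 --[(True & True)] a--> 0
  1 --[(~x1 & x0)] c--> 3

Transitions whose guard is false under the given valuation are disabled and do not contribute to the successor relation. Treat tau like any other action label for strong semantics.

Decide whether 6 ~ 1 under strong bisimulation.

Compute ~ classes (split until stable):
  π0 = {{0,1,2,3,4,5,6}}
  π1 = {{0},{1,6},{2,3,4,5}}
3 equivalence class(es) (converged in 2)
6∈{1,6}, 1∈{1,6}

Answer: BISIMILAR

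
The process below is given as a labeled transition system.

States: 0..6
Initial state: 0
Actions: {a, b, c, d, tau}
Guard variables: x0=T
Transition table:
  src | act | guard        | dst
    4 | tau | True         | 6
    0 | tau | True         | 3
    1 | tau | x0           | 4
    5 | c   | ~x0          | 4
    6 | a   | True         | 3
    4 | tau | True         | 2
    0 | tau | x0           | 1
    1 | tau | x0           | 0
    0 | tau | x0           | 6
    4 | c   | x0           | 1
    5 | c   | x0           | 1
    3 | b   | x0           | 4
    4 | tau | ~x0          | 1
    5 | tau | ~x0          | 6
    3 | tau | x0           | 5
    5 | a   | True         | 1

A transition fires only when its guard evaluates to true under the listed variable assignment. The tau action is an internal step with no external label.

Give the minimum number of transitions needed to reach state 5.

Layered search for 5:
  L0 = {0}
  L1 = {1,3,6}
  L2 = {4,5}
depth(5)=2, e.g. tau·tau

Answer: 2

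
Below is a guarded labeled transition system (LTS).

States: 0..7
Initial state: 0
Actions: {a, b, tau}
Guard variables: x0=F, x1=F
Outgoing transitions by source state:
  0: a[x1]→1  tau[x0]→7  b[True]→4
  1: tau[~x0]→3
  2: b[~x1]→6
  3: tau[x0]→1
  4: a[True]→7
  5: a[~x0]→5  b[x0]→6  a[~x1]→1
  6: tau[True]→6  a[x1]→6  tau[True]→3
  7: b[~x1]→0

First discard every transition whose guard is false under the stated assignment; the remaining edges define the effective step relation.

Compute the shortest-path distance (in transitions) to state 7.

Answer: 2

Analysis:
BFS to 7:
  Layer 0: {0}
  Layer 1: {4}
  Layer 2: {7}
first hit 7 at d=2 via b·a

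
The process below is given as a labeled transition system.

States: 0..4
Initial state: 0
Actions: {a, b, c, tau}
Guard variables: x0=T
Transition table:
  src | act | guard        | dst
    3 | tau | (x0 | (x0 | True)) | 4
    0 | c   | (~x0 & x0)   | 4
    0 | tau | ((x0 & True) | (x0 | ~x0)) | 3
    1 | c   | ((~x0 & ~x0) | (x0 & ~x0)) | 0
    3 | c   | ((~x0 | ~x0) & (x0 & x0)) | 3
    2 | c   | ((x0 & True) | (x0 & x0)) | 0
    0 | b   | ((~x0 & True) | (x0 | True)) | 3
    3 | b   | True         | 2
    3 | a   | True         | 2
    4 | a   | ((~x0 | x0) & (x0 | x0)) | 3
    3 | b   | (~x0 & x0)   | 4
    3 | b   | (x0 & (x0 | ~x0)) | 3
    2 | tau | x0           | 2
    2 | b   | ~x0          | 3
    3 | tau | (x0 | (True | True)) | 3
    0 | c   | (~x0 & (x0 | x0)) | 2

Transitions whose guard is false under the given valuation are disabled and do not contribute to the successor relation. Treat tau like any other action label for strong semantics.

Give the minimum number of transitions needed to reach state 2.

Answer: 2

Analysis:
Layered search for 2:
  Layer 0: {0}
  Layer 1: {3}
  Layer 2: {2,4}
depth(2)=2, e.g. b·a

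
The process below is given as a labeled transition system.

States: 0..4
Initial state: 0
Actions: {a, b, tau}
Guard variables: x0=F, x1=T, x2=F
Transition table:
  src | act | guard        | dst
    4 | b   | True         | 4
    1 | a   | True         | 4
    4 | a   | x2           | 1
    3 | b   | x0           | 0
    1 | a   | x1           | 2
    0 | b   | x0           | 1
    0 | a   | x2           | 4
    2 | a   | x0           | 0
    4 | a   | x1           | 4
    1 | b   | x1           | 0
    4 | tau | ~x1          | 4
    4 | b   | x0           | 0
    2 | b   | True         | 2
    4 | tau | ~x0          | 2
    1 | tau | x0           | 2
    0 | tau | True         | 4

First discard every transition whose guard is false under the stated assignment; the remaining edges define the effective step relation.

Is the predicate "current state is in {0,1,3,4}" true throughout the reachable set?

Answer: INVARIANT VIOLATED at state 2

Working:
Inv-set: {0,1,3,4}
Reachable = {0,2,4}
  0: ✓
  2: VIOLATES
  4: ✓
witness against invariant: tau·tau → 2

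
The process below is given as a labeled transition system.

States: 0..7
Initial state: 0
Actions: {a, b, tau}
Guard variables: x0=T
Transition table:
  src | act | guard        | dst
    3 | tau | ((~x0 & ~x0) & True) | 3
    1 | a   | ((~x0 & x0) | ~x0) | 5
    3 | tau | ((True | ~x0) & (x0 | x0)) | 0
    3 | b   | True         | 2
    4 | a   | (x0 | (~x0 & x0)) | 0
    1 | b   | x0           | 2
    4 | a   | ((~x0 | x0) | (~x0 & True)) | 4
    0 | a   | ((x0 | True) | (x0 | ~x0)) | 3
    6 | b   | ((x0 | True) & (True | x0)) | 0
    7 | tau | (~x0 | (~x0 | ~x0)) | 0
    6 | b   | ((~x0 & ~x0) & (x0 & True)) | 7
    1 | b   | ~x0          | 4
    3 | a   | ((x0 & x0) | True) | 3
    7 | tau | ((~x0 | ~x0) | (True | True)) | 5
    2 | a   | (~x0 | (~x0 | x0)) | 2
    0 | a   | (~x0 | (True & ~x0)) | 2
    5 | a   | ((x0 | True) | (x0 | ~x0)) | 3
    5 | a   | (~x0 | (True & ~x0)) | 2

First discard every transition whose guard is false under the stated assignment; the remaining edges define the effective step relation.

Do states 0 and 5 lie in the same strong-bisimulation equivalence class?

Compute ~ classes (split until stable):
  P[0] = {{0,1,2,3,4,5,6,7}}
  P[1] = {{0,2,4,5},{1,6},{3},{7}}
  P[2] = {{0,5},{1,6},{2,4},{3},{7}}
  P[3] = {{0,5},{1},{2},{3},{4},{6},{7}}
stable after 4 split(s): 7 block(s)
[0]={0,5}  [5]={0,5}

Answer: BISIMILAR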